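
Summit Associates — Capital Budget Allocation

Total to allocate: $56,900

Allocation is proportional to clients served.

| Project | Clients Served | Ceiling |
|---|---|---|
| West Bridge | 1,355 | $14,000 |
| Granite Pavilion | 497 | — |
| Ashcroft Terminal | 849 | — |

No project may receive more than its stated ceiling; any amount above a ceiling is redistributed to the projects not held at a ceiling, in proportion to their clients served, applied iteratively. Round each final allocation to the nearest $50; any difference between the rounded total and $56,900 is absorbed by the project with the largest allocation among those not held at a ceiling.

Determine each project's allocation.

Combined clients served = 2,701.
Pro-rata shares before constraints: West Bridge 28,544.80; Granite Pavilion 10,469.94; Ashcroft Terminal 17,885.26.
Capped: West Bridge ($14,000); balance $42,900 reallocated over remaining clients served 1,346.
Redistributed shares: Granite Pavilion 15,840.49 → $15,850; Ashcroft Terminal 27,059.51 → $27,050.

West Bridge: $14,000 | Granite Pavilion: $15,850 | Ashcroft Terminal: $27,050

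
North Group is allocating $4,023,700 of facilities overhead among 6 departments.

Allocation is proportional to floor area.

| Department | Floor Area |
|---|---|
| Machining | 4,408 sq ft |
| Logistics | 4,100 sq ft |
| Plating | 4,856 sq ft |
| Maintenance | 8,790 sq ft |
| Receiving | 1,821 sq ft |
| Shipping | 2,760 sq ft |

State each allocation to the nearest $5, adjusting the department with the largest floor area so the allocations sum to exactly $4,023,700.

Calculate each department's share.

Sum of floor area: 4,408 + 4,100 + 4,856 + 8,790 + 1,821 + 2,760 = 26,735.
Proportional shares: Machining 663,417.60; Logistics 617,062.65; Plating 730,842.98; Maintenance 1,322,922.12; Receiving 274,066.12; Shipping 415,388.52.
After rounding ($5): Machining $663,420; Logistics $617,065; Plating $730,845; Maintenance $1,322,920; Receiving $274,065; Shipping $415,390. Sum = $4,023,705.
Difference $4,023,700 − $4,023,705 = −$5 applied to largest floor area (Maintenance): Maintenance becomes $1,322,915.

Machining: $663,420; Logistics: $617,065; Plating: $730,845; Maintenance: $1,322,915; Receiving: $274,065; Shipping: $415,390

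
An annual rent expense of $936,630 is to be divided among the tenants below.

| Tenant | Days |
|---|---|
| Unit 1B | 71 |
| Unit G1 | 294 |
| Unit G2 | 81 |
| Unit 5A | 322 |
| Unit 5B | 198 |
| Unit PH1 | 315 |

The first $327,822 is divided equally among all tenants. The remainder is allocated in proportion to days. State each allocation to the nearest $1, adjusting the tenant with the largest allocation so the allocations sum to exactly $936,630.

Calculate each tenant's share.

Unit 1B: $88,380 · Unit G1: $194,363 · Unit G2: $93,133 · Unit 5A: $207,672 · Unit 5B: $148,738 · Unit PH1: $204,344

First tranche $327,822 split equally: $54,637 each.
Remainder $608,808 by days (total 1,281): Unit 1B 33,743.46 → $33,743; Unit G1 139,726.43 → $139,726; Unit G2 38,496.06 → $38,496; Unit 5A 153,033.70 → $153,034; Unit 5B 94,101.47 → $94,101; Unit PH1 149,706.89 → $149,707.
Rounding difference +$1 on remainder applied to Unit 5A.
Totals: Unit 1B $54,637 + $33,743 = $88,380; Unit G1 $54,637 + $139,726 = $194,363; Unit G2 $54,637 + $38,496 = $93,133; Unit 5A $54,637 + $153,035 = $207,672; Unit 5B $54,637 + $94,101 = $148,738; Unit PH1 $54,637 + $149,707 = $204,344.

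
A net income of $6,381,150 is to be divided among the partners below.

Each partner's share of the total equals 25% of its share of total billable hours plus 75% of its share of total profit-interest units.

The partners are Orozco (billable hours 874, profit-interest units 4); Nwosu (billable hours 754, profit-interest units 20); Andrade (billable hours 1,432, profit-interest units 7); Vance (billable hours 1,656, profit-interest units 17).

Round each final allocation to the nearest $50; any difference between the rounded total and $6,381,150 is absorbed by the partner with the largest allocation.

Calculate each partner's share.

Orozco: $694,450 | Nwosu: $2,249,150 | Andrade: $1,182,350 | Vance: $2,255,200

Totals — billable hours 4,716, profit-interest units 48.
Combined weights (25% billable hours + 75% profit-interest units): Orozco 0.1088; Nwosu 0.3525; Andrade 0.1853; Vance 0.3534.
Proportional shares: Orozco 694,471.00; Nwosu 2,249,165.94; Andrade 1,182,342.80; Vance 2,255,170.26.
Rounded to nearest $50: Orozco $694,450; Nwosu $2,249,150; Andrade $1,182,350; Vance $2,255,150. Sum = $6,381,100.
Difference $6,381,150 − $6,381,100 = +$50 applied to largest allocation (Vance): Vance becomes $2,255,200.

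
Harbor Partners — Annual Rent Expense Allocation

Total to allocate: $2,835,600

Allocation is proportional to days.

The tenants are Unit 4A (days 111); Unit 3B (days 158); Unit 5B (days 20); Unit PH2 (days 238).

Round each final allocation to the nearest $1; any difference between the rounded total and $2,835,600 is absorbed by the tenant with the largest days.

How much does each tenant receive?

Days total: 111 + 158 + 20 + 238 = 527.
Pro-rata amounts: Unit 4A 597,251.61; Unit 3B 850,141.94; Unit 5B 107,612.90; Unit PH2 1,280,593.55.
Rounded to nearest $1: Unit 4A $597,252; Unit 3B $850,142; Unit 5B $107,613; Unit PH2 $1,280,594. Sum = $2,835,601.
Difference $2,835,600 − $2,835,601 = −$1 applied to largest days (Unit PH2): Unit PH2 becomes $1,280,593.

Unit 4A: $597,252 | Unit 3B: $850,142 | Unit 5B: $107,613 | Unit PH2: $1,280,593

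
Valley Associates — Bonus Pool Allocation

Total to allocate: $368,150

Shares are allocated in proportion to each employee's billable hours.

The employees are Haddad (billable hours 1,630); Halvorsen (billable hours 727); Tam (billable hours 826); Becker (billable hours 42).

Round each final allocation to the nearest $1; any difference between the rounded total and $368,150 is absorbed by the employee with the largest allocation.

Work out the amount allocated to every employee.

Haddad: $186,072 | Halvorsen: $82,991 | Tam: $94,292 | Becker: $4,795

Billable hours total: 3,225.
Pro-rata amounts: Haddad 1,630/3,225 × $368,150 = 186,072.71; Halvorsen 727/3,225 × $368,150 = 82,990.71; Tam 826/3,225 × $368,150 = 94,292.06; Becker 42/3,225 × $368,150 = 4,794.51.
Rounded to nearest $1: Haddad $186,073; Halvorsen $82,991; Tam $94,292; Becker $4,795. Sum = $368,151.
Difference $368,150 − $368,151 = −$1 applied to largest allocation (Haddad): Haddad becomes $186,072.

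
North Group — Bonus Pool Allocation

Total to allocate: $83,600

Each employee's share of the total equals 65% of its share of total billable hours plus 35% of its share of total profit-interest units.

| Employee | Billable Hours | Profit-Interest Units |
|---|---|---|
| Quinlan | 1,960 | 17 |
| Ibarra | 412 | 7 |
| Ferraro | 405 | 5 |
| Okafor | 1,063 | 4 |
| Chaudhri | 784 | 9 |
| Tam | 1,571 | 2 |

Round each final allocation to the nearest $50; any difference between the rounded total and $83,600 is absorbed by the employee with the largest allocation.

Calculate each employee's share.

Billable hours total 6,195; profit-interest units total 44.
Blended shares (65% billable hours + 35% profit-interest units): Quinlan 0.3409; Ibarra 0.0989; Ferraro 0.0823; Okafor 0.1434; Chaudhri 0.1539; Tam 0.1807.
Unrounded shares: Quinlan 28,497.32; Ibarra 8,268.90; Ferraro 6,877.49; Okafor 11,984.20; Chaudhri 12,861.93; Tam 15,110.17.
At nearest $50: Quinlan $28,500; Ibarra $8,250; Ferraro $6,900; Okafor $12,000; Chaudhri $12,850; Tam $15,100. Sum = $83,600.
Sum already equals the total — no adjustment.

Quinlan: $28,500; Ibarra: $8,250; Ferraro: $6,900; Okafor: $12,000; Chaudhri: $12,850; Tam: $15,100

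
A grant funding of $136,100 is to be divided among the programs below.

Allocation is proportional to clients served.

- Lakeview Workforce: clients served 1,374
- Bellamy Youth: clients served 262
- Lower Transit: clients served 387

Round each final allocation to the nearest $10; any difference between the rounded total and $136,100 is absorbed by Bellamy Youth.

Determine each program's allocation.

Combined clients served = 2,023.
Pro-rata amounts: Lakeview Workforce 1,374/2,023 × $136,100 = 92,437.67; Bellamy Youth 262/2,023 × $136,100 = 17,626.40; Lower Transit 387/2,023 × $136,100 = 26,035.94.
Rounded to nearest $10: Lakeview Workforce $92,440; Bellamy Youth $17,630; Lower Transit $26,040. Sum = $136,110.
Difference $136,100 − $136,110 = −$10 applied to Bellamy Youth: Bellamy Youth becomes $17,620.

Lakeview Workforce: $92,440 · Bellamy Youth: $17,620 · Lower Transit: $26,040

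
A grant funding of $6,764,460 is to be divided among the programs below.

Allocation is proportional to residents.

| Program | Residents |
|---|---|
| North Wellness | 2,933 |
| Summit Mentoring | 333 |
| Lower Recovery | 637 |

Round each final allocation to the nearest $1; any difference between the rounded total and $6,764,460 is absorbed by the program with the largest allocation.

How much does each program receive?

Sum of residents: 3,903.
Pro-rata amounts: North Wellness 2,933/3,903 × $6,764,460 = 5,083,310.58; Summit Mentoring 333/3,903 × $6,764,460 = 577,136.86; Lower Recovery 637/3,903 × $6,764,460 = 1,104,012.56.
At nearest $1: North Wellness $5,083,311; Summit Mentoring $577,137; Lower Recovery $1,104,013. Sum = $6,764,461.
Difference $6,764,460 − $6,764,461 = −$1 applied to largest allocation (North Wellness): North Wellness becomes $5,083,310.

North Wellness: $5,083,310 · Summit Mentoring: $577,137 · Lower Recovery: $1,104,013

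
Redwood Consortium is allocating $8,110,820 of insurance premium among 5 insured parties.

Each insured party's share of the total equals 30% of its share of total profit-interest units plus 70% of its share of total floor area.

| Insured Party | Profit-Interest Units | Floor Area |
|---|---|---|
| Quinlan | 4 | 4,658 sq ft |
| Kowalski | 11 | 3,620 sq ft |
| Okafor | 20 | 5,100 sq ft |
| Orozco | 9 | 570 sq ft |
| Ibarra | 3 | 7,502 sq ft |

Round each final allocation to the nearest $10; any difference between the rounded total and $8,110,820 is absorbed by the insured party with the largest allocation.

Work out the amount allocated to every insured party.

Totals — profit-interest units 47, floor area 21,450.
Blended shares (30% profit-interest units + 70% floor area): Quinlan 0.1775; Kowalski 0.1883; Okafor 0.2941; Orozco 0.0760; Ibarra 0.2640.
Pro-rata amounts: Quinlan 1,440,005.03; Kowalski 1,527,656.43; Okafor 2,385,336.53; Orozco 616,813.32; Ibarra 2,141,008.69.
At nearest $10: Quinlan $1,440,010; Kowalski $1,527,660; Okafor $2,385,340; Orozco $616,810; Ibarra $2,141,010. Sum = $8,110,830.
Difference $8,110,820 − $8,110,830 = −$10 applied to largest allocation (Okafor): Okafor becomes $2,385,330.

Quinlan: $1,440,010 | Kowalski: $1,527,660 | Okafor: $2,385,330 | Orozco: $616,810 | Ibarra: $2,141,010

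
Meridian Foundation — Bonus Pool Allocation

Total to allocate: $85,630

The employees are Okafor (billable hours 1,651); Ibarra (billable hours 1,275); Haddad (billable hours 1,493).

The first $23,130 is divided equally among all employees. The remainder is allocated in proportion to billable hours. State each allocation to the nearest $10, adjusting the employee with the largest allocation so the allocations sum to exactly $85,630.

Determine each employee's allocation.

Okafor: $31,060; Ibarra: $25,740; Haddad: $28,830

$23,130 shared equally gives $7,710 per employee.
Remainder $62,500 by billable hours (total 4,419): Okafor 23,350.87 → $23,350; Ibarra 18,032.93 → $18,030; Haddad 21,116.20 → $21,120.
Totals: Okafor $7,710 + $23,350 = $31,060; Ibarra $7,710 + $18,030 = $25,740; Haddad $7,710 + $21,120 = $28,830.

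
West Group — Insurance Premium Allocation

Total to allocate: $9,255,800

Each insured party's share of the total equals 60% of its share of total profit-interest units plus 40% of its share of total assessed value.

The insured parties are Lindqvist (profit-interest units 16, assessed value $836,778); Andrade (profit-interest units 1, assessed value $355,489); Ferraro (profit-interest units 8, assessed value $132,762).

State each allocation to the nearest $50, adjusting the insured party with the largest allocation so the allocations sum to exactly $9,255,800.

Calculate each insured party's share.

Lindqvist: $5,892,300 | Andrade: $1,215,450 | Ferraro: $2,148,050

Totals — profit-interest units 25, assessed value 1,325,029.
Combined weights (60% profit-interest units + 40% assessed value): Lindqvist 0.6366; Andrade 0.1313; Ferraro 0.2321.
Proportional shares: Lindqvist 5,892,304.27; Andrade 1,215,426.17; Ferraro 2,148,069.56.
Rounded to nearest $50: Lindqvist $5,892,300; Andrade $1,215,450; Ferraro $2,148,050. Sum = $9,255,800.
No rounding difference to absorb.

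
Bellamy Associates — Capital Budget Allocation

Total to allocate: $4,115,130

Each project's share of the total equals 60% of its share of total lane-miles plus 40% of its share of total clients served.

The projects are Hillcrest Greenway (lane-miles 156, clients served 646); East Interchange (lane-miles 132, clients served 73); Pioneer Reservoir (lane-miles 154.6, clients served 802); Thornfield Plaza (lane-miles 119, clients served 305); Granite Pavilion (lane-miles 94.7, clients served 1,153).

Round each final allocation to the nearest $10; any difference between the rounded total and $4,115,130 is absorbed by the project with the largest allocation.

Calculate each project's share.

Hillcrest Greenway: $943,840; East Interchange: $536,940; Pioneer Reservoir: $1,024,770; Thornfield Plaza: $616,220; Granite Pavilion: $993,360

Totals — lane-miles 656.3, clients served 2,979.
Blended shares (60% lane-miles + 40% clients served): Hillcrest Greenway 0.2294; East Interchange 0.1305; Pioneer Reservoir 0.2490; Thornfield Plaza 0.1497; Granite Pavilion 0.2414.
Proportional shares: Hillcrest Greenway 943,838.90; East Interchange 536,935.85; Pioneer Reservoir 1,024,770.03; Thornfield Plaza 616,220.35; Granite Pavilion 993,364.87.
Rounded to nearest $10: Hillcrest Greenway $943,840; East Interchange $536,940; Pioneer Reservoir $1,024,770; Thornfield Plaza $616,220; Granite Pavilion $993,360. Sum = $4,115,130.
Rounded total matches; no reconciliation needed.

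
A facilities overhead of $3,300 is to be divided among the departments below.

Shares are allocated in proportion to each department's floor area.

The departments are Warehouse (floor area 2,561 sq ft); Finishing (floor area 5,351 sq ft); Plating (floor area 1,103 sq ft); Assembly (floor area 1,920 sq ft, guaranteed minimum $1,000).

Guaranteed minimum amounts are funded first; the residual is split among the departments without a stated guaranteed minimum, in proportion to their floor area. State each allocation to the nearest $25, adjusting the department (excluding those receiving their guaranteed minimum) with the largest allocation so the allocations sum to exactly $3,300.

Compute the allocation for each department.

Minimums first: Assembly $1,000. Residual $2,300.
Residual split over remaining floor area 9,015: Warehouse 653.39 → $650; Finishing 1,365.20 → $1,375; Plating 281.41 → $275.

Warehouse: $650 · Finishing: $1,375 · Plating: $275 · Assembly: $1,000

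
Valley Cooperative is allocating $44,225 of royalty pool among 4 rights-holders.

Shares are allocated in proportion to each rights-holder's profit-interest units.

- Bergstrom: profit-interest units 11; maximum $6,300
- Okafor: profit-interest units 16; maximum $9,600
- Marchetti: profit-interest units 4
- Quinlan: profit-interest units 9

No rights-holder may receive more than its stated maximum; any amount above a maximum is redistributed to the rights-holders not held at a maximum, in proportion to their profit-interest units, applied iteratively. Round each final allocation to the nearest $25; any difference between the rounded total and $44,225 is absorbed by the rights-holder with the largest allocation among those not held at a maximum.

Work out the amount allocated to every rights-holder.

Profit-interest units total: 40.
Proportional shares (ignoring caps): Bergstrom 12,161.88; Okafor 17,690.00; Marchetti 4,422.50; Quinlan 9,950.62.
Held at cap: Bergstrom ($6,300), Okafor ($9,600); remaining pool $28,325 reallocated over remaining profit-interest units 13.
Redistributed shares: Marchetti 8,715.38 → $8,725; Quinlan 19,609.62 → $19,600.

Bergstrom: $6,300; Okafor: $9,600; Marchetti: $8,725; Quinlan: $19,600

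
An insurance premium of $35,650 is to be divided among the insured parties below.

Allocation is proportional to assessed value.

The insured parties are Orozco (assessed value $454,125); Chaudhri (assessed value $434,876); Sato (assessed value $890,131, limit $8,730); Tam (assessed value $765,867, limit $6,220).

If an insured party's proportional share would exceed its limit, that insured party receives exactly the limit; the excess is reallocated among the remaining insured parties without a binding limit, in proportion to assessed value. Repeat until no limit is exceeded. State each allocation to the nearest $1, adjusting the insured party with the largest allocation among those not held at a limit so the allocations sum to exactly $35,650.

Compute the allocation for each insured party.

Orozco: $10,574 | Chaudhri: $10,126 | Sato: $8,730 | Tam: $6,220

Combined assessed value = 2,544,999.
Proportional shares (ignoring caps): Orozco 6,361.32; Chaudhri 6,091.68; Sato 12,468.83; Tam 10,728.16.
Cap binds for Sato ($8,730), Tam ($6,220); residual $20,700 reallocated over remaining assessed value 889,001.
Redistributed shares: Orozco 10,574.10 → $10,574; Chaudhri 10,125.90 → $10,126.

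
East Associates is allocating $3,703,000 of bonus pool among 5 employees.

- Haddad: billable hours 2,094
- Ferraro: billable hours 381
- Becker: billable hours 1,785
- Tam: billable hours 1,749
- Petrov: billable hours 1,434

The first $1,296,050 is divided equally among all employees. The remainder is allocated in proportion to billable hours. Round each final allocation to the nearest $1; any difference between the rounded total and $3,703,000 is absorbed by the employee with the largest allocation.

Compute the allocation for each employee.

First tranche $1,296,050 split equally: $259,210 each.
Remainder $2,406,950 by billable hours (total 7,443): Haddad 677,166.91 → $677,167; Ferraro 123,209.45 → $123,209; Becker 577,241.13 → $577,241; Tam 565,599.29 → $565,599; Petrov 463,733.21 → $463,733.
Rounding difference +$1 on remainder applied to Haddad.
Totals: Haddad $259,210 + $677,168 = $936,378; Ferraro $259,210 + $123,209 = $382,419; Becker $259,210 + $577,241 = $836,451; Tam $259,210 + $565,599 = $824,809; Petrov $259,210 + $463,733 = $722,943.

Haddad: $936,378; Ferraro: $382,419; Becker: $836,451; Tam: $824,809; Petrov: $722,943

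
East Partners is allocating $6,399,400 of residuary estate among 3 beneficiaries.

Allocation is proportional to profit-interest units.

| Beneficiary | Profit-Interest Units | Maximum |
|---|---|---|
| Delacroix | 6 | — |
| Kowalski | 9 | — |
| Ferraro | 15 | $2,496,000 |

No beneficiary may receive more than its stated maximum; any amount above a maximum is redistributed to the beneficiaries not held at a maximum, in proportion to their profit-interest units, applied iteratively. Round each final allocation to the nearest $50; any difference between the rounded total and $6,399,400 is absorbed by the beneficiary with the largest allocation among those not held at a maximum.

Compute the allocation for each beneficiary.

Delacroix: $1,561,350 · Kowalski: $2,342,050 · Ferraro: $2,496,000

Profit-interest units total: 30.
Pro-rata shares before constraints: Delacroix 1,279,880.00; Kowalski 1,919,820.00; Ferraro 3,199,700.00.
Capped: Ferraro ($2,496,000); remaining pool $3,903,400 reallocated over remaining profit-interest units 15.
Shares after redistribution: Delacroix 1,561,360.00 → $1,561,350; Kowalski 2,342,040.00 → $2,342,050.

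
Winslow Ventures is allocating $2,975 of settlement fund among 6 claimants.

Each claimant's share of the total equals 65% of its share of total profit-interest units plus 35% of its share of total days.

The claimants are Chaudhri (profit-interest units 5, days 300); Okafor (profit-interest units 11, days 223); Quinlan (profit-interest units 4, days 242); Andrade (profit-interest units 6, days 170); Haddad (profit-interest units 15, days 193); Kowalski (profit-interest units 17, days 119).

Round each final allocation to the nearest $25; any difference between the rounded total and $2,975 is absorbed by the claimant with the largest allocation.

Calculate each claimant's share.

Profit-interest units total 58; days total 1,247.
Blended shares (65% profit-interest units + 35% days): Chaudhri 0.1402; Okafor 0.1859; Quinlan 0.1128; Andrade 0.1150; Haddad 0.2223; Kowalski 0.2239.
Unrounded shares: Chaudhri 417.20; Okafor 552.95; Quinlan 335.43; Andrade 341.99; Haddad 661.26; Kowalski 666.15.
Rounded to nearest $25: Chaudhri $425; Okafor $550; Quinlan $325; Andrade $350; Haddad $650; Kowalski $675. Sum = $2,975.
Sum already equals the total — no adjustment.

Chaudhri: $425; Okafor: $550; Quinlan: $325; Andrade: $350; Haddad: $650; Kowalski: $675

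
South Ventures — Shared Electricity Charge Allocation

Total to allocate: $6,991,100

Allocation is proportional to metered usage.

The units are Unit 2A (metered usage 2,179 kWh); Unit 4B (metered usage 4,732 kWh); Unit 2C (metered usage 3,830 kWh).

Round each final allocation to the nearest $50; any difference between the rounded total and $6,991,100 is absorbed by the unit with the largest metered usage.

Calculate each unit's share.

Metered usage total: 2,179 + 4,732 + 3,830 = 10,741.
Pro-rata amounts: Unit 2A 1,418,267.10; Unit 4B 3,079,963.24; Unit 2C 2,492,869.66.
After rounding ($50): Unit 2A $1,418,250; Unit 4B $3,079,950; Unit 2C $2,492,850. Sum = $6,991,050.
Difference $6,991,100 − $6,991,050 = +$50 applied to largest metered usage (Unit 4B): Unit 4B becomes $3,080,000.

Unit 2A: $1,418,250 | Unit 4B: $3,080,000 | Unit 2C: $2,492,850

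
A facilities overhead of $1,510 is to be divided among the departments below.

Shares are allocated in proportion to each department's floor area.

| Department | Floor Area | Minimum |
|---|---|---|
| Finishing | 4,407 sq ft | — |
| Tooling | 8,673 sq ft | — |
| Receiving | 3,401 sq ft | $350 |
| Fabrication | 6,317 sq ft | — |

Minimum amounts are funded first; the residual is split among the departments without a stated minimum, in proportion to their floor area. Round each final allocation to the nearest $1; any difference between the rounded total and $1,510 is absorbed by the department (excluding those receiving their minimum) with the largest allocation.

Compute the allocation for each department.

Finishing: $264 · Tooling: $518 · Receiving: $350 · Fabrication: $378

Minimums first: Receiving $350. Remaining pool $1,160.
Remaining pool split over remaining floor area 19,397: Finishing 263.55 → $264; Tooling 518.67 → $519; Fabrication 377.78 → $378.
Rounding difference −$1 applied to Tooling → $518.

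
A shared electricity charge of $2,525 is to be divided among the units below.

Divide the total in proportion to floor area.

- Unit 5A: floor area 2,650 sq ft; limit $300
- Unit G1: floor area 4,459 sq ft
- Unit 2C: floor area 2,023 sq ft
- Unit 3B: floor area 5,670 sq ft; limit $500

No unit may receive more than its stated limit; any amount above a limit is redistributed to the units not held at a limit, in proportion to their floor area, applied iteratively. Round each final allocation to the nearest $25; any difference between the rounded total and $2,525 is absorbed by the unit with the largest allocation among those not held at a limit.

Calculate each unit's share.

Unit 5A: $300; Unit G1: $1,175; Unit 2C: $550; Unit 3B: $500

Combined floor area = 14,802.
Unconstrained shares: Unit 5A 452.05; Unit G1 760.64; Unit 2C 345.09; Unit 3B 967.22.
Cap binds for Unit 5A ($300), Unit 3B ($500); residual $1,725 reallocated over remaining floor area 6,482.
Remaining shares: Unit G1 1,186.64 → $1,175; Unit 2C 538.36 → $550.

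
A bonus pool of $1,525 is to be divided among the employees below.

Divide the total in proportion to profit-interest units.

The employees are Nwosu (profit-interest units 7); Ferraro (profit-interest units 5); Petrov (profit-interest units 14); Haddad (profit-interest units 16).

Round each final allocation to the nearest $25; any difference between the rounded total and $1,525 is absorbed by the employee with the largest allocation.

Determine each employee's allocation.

Nwosu: $250; Ferraro: $175; Petrov: $500; Haddad: $600

Combined profit-interest units = 42.
Pro-rata amounts: Nwosu 7/42 × $1,525 = 254.17; Ferraro 5/42 × $1,525 = 181.55; Petrov 14/42 × $1,525 = 508.33; Haddad 16/42 × $1,525 = 580.95.
Rounded to nearest $25: Nwosu $250; Ferraro $175; Petrov $500; Haddad $575. Sum = $1,500.
Difference $1,525 − $1,500 = +$25 applied to largest allocation (Haddad): Haddad becomes $600.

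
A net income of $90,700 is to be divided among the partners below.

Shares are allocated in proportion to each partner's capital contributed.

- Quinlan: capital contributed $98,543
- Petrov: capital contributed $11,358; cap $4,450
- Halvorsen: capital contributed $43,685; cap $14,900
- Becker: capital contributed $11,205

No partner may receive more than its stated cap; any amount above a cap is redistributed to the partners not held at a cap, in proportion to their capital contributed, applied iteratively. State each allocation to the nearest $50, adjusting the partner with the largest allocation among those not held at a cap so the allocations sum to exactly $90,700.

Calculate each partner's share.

Sum of capital contributed: 164,791.
Unconstrained shares: Quinlan 54,237.49; Petrov 6,251.38; Halvorsen 24,043.97; Becker 6,167.17.
Cap binds for Petrov ($4,450), Halvorsen ($14,900); balance $71,350 reallocated over remaining capital contributed 109,748.
Shares after redistribution: Quinlan 64,065.34 → $64,050; Becker 7,284.66 → $7,300.

Quinlan: $64,050; Petrov: $4,450; Halvorsen: $14,900; Becker: $7,300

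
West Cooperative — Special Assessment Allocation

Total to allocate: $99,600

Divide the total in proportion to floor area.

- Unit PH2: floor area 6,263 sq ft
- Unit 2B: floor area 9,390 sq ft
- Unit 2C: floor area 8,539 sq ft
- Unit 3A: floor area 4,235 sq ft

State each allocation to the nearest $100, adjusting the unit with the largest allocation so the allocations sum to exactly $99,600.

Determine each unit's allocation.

Floor area total: 28,427.
Unrounded shares: Unit PH2 6,263/28,427 × $99,600 = 21,943.74; Unit 2B 9,390/28,427 × $99,600 = 32,899.85; Unit 2C 8,539/28,427 × $99,600 = 29,918.19; Unit 3A 4,235/28,427 × $99,600 = 14,838.22.
After rounding ($100): Unit PH2 $21,900; Unit 2B $32,900; Unit 2C $29,900; Unit 3A $14,800. Sum = $99,500.
Difference $99,600 − $99,500 = +$100 applied to largest allocation (Unit 2B): Unit 2B becomes $33,000.

Unit PH2: $21,900; Unit 2B: $33,000; Unit 2C: $29,900; Unit 3A: $14,800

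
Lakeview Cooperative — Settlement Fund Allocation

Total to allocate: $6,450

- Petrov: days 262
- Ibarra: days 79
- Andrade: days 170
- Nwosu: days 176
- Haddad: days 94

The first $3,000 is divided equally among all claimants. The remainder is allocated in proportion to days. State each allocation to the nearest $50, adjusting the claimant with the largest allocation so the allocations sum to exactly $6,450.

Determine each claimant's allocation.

First tranche $3,000 split equally: $600 each.
Remainder $3,450 by days (total 781): Petrov 1,157.36 → $1,150; Ibarra 348.98 → $350; Andrade 750.96 → $750; Nwosu 777.46 → $800; Haddad 415.24 → $400.
Totals: Petrov $600 + $1,150 = $1,750; Ibarra $600 + $350 = $950; Andrade $600 + $750 = $1,350; Nwosu $600 + $800 = $1,400; Haddad $600 + $400 = $1,000.

Petrov: $1,750; Ibarra: $950; Andrade: $1,350; Nwosu: $1,400; Haddad: $1,000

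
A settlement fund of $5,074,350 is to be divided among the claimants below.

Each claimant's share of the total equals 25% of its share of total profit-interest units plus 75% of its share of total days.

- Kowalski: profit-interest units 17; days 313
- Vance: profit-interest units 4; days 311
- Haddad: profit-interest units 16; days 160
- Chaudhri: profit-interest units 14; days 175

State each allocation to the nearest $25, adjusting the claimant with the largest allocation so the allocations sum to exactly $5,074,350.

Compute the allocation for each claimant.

Kowalski: $1,664,975 | Vance: $1,333,700 | Haddad: $1,032,950 | Chaudhri: $1,042,725

Totals — profit-interest units 51, days 959.
Combined weights (25% profit-interest units + 75% days): Kowalski 0.3281; Vance 0.2628; Haddad 0.2036; Chaudhri 0.2055.
Proportional shares: Kowalski 1,664,993.53; Vance 1,333,691.15; Haddad 1,032,943.40; Chaudhri 1,042,721.91.
At nearest $25: Kowalski $1,665,000; Vance $1,333,700; Haddad $1,032,950; Chaudhri $1,042,725. Sum = $5,074,375.
Difference $5,074,350 − $5,074,375 = −$25 applied to largest allocation (Kowalski): Kowalski becomes $1,664,975.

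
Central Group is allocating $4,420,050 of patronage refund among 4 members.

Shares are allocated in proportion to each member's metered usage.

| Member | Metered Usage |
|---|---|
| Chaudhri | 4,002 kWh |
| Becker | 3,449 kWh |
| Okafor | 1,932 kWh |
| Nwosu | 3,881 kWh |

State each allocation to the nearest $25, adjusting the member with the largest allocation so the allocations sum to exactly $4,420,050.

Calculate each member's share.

Combined metered usage = 13,264.
Proportional shares: Chaudhri 4,002/13,264 × $4,420,050 = 1,333,612.79; Becker 3,449/13,264 × $4,420,050 = 1,149,332.97; Okafor 1,932/13,264 × $4,420,050 = 643,813.07; Nwosu 3,881/13,264 × $4,420,050 = 1,293,291.17.
At nearest $25: Chaudhri $1,333,625; Becker $1,149,325; Okafor $643,825; Nwosu $1,293,300. Sum = $4,420,075.
Difference $4,420,050 − $4,420,075 = −$25 applied to largest allocation (Chaudhri): Chaudhri becomes $1,333,600.

Chaudhri: $1,333,600 · Becker: $1,149,325 · Okafor: $643,825 · Nwosu: $1,293,300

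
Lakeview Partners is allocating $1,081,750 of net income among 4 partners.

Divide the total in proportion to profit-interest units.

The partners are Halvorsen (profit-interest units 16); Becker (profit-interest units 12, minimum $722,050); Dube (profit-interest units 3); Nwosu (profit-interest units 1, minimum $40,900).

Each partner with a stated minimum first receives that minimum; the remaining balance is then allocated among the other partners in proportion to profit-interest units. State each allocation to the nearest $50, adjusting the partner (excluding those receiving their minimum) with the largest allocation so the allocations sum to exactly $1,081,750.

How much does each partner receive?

Halvorsen: $268,450; Becker: $722,050; Dube: $50,350; Nwosu: $40,900

Fund the minimums — Becker $722,050; Nwosu $40,900. Remaining pool $318,800.
Remaining pool split over remaining profit-interest units 19: Halvorsen 268,463.16 → $268,450; Dube 50,336.84 → $50,350.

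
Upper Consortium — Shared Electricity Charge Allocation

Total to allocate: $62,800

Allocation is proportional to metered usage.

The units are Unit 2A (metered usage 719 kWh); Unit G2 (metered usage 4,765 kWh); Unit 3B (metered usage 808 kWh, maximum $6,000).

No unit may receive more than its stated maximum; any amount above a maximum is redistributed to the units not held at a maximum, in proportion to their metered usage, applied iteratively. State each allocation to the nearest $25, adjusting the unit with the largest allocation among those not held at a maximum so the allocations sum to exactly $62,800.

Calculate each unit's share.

Unit 2A: $7,450 | Unit G2: $49,350 | Unit 3B: $6,000

Metered usage total: 6,292.
Unconstrained shares: Unit 2A 7,176.29; Unit G2 47,559.12; Unit 3B 8,064.59.
Held at cap: Unit 3B ($6,000); remaining pool $56,800 reallocated over remaining metered usage 5,484.
Redistributed shares: Unit 2A 7,446.97 → $7,450; Unit G2 49,353.03 → $49,350.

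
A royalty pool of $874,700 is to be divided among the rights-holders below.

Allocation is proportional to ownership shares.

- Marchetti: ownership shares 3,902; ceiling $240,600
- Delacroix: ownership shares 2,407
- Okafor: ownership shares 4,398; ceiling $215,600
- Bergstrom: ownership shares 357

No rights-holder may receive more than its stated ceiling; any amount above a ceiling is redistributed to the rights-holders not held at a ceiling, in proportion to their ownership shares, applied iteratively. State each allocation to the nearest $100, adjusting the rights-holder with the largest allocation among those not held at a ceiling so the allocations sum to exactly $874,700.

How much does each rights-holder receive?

Ownership shares total: 11,064.
Unconstrained shares: Marchetti 308,485.12; Delacroix 190,293.10; Okafor 347,697.99; Bergstrom 28,223.78.
Held at cap: Marchetti ($240,600), Okafor ($215,600); balance $418,500 reallocated over remaining ownership shares 2,764.
Shares after redistribution: Delacroix 364,446.27 → $364,400; Bergstrom 54,053.73 → $54,100.

Marchetti: $240,600 · Delacroix: $364,400 · Okafor: $215,600 · Bergstrom: $54,100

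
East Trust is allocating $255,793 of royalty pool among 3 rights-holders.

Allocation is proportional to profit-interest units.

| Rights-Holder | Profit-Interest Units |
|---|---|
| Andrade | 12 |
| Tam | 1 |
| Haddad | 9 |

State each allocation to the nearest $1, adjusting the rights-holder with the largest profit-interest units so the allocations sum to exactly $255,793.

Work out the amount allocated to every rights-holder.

Andrade: $139,523 · Tam: $11,627 · Haddad: $104,643

Total profit-interest units = 12 + 1 + 9 = 22.
Raw shares: Andrade 139,523.45; Tam 11,626.95; Haddad 104,642.59.
At nearest $1: Andrade $139,523; Tam $11,627; Haddad $104,643. Sum = $255,793.
Sum already equals the total — no adjustment.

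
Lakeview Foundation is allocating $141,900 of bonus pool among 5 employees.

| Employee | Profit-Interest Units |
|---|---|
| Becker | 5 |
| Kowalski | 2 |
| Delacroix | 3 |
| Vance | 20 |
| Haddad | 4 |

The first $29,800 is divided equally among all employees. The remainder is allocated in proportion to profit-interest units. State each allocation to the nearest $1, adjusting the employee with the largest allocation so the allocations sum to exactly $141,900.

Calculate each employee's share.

First tranche $29,800 split equally: $5,960 each.
Remainder $112,100 by profit-interest units (total 34): Becker 16,485.29 → $16,485; Kowalski 6,594.12 → $6,594; Delacroix 9,891.18 → $9,891; Vance 65,941.18 → $65,941; Haddad 13,188.24 → $13,188.
Rounding difference +$1 on remainder applied to Vance.
Totals: Becker $5,960 + $16,485 = $22,445; Kowalski $5,960 + $6,594 = $12,554; Delacroix $5,960 + $9,891 = $15,851; Vance $5,960 + $65,942 = $71,902; Haddad $5,960 + $13,188 = $19,148.

Becker: $22,445 · Kowalski: $12,554 · Delacroix: $15,851 · Vance: $71,902 · Haddad: $19,148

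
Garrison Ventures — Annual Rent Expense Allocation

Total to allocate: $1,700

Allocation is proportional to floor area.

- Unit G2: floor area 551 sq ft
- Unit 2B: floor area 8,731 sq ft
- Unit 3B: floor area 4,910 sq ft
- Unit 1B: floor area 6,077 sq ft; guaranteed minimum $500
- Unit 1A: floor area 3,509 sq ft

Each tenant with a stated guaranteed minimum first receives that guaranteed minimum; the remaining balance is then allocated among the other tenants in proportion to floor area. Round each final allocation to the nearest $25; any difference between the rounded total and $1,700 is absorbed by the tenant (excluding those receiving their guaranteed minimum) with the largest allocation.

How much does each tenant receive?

Unit G2: $25; Unit 2B: $600; Unit 3B: $325; Unit 1B: $500; Unit 1A: $250

Guaranteed amounts: Unit 1B $500. Balance $1,200.
Balance split over remaining floor area 17,701: Unit G2 37.35 → $25; Unit 2B 591.90 → $600; Unit 3B 332.86 → $325; Unit 1A 237.88 → $250.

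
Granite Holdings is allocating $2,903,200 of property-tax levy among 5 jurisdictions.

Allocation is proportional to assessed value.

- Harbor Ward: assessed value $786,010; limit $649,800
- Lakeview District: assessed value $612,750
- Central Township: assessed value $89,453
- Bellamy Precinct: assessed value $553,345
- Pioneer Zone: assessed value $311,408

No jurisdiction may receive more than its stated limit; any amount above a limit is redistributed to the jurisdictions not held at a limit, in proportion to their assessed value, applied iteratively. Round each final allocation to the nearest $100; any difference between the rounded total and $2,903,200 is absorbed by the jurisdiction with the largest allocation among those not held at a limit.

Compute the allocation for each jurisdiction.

Sum of assessed value: 2,352,966.
Unconstrained shares: Harbor Ward 969,816.07; Lakeview District 756,039.74; Central Township 110,371.31; Bellamy Precinct 682,743.06; Pioneer Zone 384,229.82.
Capped: Harbor Ward ($649,800); balance $2,253,400 reallocated over remaining assessed value 1,566,956.
Redistributed shares: Lakeview District 881,180.36 → $881,200; Central Township 128,640.11 → $128,600; Bellamy Precinct 795,751.52 → $795,800; Pioneer Zone 447,828.01 → $447,800.

Harbor Ward: $649,800; Lakeview District: $881,200; Central Township: $128,600; Bellamy Precinct: $795,800; Pioneer Zone: $447,800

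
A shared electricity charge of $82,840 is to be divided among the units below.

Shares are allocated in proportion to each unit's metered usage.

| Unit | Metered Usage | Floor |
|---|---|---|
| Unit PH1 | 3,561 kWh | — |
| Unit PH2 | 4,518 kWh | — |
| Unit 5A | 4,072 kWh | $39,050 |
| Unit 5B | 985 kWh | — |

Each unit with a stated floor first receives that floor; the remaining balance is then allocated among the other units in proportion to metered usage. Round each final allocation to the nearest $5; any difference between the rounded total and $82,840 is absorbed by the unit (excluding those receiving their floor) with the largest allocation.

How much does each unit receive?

Minimums first: Unit 5A $39,050. Balance $43,790.
Balance split over remaining metered usage 9,064: Unit PH1 17,203.90 → $17,205; Unit PH2 21,827.36 → $21,825; Unit 5B 4,758.73 → $4,760.

Unit PH1: $17,205; Unit PH2: $21,825; Unit 5A: $39,050; Unit 5B: $4,760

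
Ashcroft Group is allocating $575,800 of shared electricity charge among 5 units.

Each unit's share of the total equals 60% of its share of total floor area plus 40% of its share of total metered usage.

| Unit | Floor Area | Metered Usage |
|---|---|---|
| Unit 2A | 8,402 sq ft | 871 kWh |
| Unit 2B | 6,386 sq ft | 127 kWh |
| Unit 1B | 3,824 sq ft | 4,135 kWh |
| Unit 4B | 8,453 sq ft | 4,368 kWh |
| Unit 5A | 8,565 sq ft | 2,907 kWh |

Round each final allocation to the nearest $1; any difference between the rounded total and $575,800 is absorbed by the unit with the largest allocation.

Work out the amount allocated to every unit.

Totals — floor area 35,630, metered usage 12,408.
Composite weights (60% floor area + 40% metered usage): Unit 2A 0.1696; Unit 2B 0.1116; Unit 1B 0.1977; Unit 4B 0.2832; Unit 5A 0.2379.
Pro-rata amounts: Unit 2A 97,636.20; Unit 2B 64,278.12; Unit 1B 113,833.51; Unit 4B 163,042.79; Unit 5A 137,009.38.
Rounded to nearest $1: Unit 2A $97,636; Unit 2B $64,278; Unit 1B $113,834; Unit 4B $163,043; Unit 5A $137,009. Sum = $575,800.
Rounded total matches; no reconciliation needed.

Unit 2A: $97,636; Unit 2B: $64,278; Unit 1B: $113,834; Unit 4B: $163,043; Unit 5A: $137,009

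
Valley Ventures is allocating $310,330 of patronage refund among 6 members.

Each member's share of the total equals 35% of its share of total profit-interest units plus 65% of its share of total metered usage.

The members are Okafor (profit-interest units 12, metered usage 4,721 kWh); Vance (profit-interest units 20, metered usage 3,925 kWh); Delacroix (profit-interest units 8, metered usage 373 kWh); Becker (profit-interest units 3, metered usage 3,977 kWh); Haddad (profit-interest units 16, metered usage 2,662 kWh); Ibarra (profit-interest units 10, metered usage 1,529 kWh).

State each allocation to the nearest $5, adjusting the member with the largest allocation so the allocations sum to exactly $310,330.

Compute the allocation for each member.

Okafor: $74,295 · Vance: $77,550 · Delacroix: $16,970 · Becker: $51,400 · Haddad: $56,430 · Ibarra: $33,685

Totals — profit-interest units 69, metered usage 17,187.
Combined weights (35% profit-interest units + 65% metered usage): Okafor 0.2394; Vance 0.2499; Delacroix 0.0547; Becker 0.1656; Haddad 0.1818; Ibarra 0.1086.
Raw shares: Okafor 74,297.47; Vance 77,548.35; Delacroix 16,970.80; Becker 51,398.31; Haddad 56,428.65; Ibarra 33,686.42.
At nearest $5: Okafor $74,295; Vance $77,550; Delacroix $16,970; Becker $51,400; Haddad $56,430; Ibarra $33,685. Sum = $310,330.
Sum already equals the total — no adjustment.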